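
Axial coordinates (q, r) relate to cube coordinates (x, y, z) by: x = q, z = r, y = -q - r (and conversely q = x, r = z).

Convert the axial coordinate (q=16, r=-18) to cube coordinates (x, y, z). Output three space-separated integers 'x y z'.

Answer: 16 2 -18

Derivation:
x = q = 16
z = r = -18
y = -x - z = -(16) - (-18) = 2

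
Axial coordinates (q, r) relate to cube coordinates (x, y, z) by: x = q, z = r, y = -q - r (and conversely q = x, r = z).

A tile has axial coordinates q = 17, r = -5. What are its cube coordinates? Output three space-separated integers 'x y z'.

Answer: 17 -12 -5

Derivation:
x = q = 17
z = r = -5
y = -x - z = -(17) - (-5) = -12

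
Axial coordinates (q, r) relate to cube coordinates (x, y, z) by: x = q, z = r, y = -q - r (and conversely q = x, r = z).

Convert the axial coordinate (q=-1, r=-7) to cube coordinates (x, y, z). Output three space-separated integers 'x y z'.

x = q = -1
z = r = -7
y = -x - z = -(-1) - (-7) = 8

Answer: -1 8 -7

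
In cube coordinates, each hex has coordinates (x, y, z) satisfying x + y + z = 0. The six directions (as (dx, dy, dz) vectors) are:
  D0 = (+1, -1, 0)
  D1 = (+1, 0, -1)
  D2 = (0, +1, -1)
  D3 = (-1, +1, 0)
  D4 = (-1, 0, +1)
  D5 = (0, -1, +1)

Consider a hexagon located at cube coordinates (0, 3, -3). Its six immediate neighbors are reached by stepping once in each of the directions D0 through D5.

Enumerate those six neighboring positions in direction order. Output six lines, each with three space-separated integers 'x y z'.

Center: (0, 3, -3). Add each direction:
  D0: (0, 3, -3) + (1, -1, 0) = (1, 2, -3)
  D1: (0, 3, -3) + (1, 0, -1) = (1, 3, -4)
  D2: (0, 3, -3) + (0, 1, -1) = (0, 4, -4)
  D3: (0, 3, -3) + (-1, 1, 0) = (-1, 4, -3)
  D4: (0, 3, -3) + (-1, 0, 1) = (-1, 3, -2)
  D5: (0, 3, -3) + (0, -1, 1) = (0, 2, -2)

Answer: 1 2 -3
1 3 -4
0 4 -4
-1 4 -3
-1 3 -2
0 2 -2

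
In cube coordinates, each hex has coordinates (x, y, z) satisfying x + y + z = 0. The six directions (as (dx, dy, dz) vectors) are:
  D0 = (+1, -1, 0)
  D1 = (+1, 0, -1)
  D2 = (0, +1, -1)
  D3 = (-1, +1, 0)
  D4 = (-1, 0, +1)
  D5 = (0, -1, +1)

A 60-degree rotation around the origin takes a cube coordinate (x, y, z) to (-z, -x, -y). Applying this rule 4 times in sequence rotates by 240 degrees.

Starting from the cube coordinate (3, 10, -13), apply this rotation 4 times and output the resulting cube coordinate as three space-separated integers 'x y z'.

Answer: -13 3 10

Derivation:
Start: (3, 10, -13)
Step 1: (3, 10, -13) -> (-(-13), -(3), -(10)) = (13, -3, -10)
Step 2: (13, -3, -10) -> (-(-10), -(13), -(-3)) = (10, -13, 3)
Step 3: (10, -13, 3) -> (-(3), -(10), -(-13)) = (-3, -10, 13)
Step 4: (-3, -10, 13) -> (-(13), -(-3), -(-10)) = (-13, 3, 10)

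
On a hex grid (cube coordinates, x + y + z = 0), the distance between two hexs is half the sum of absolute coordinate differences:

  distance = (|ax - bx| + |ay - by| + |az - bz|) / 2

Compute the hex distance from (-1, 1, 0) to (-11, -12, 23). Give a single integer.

|ax - bx| = |-1 - (-11)| = 10
|ay - by| = |1 - (-12)| = 13
|az - bz| = |0 - 23| = 23
distance = (10 + 13 + 23) / 2 = 46 / 2 = 23

Answer: 23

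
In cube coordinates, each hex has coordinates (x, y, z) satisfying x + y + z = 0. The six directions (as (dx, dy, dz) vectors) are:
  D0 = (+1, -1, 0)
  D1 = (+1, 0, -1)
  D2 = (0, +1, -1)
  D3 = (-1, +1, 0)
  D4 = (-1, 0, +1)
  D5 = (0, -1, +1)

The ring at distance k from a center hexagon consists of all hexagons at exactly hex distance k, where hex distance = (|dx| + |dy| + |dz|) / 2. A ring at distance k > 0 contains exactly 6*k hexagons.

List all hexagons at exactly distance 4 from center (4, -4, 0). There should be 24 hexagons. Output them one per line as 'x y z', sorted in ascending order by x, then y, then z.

Walk ring at distance 4 from (4, -4, 0):
Start at center + D4*4 = (0, -4, 4)
  hex 0: (0, -4, 4)
  hex 1: (1, -5, 4)
  hex 2: (2, -6, 4)
  hex 3: (3, -7, 4)
  hex 4: (4, -8, 4)
  hex 5: (5, -8, 3)
  hex 6: (6, -8, 2)
  hex 7: (7, -8, 1)
  hex 8: (8, -8, 0)
  hex 9: (8, -7, -1)
  hex 10: (8, -6, -2)
  hex 11: (8, -5, -3)
  hex 12: (8, -4, -4)
  hex 13: (7, -3, -4)
  hex 14: (6, -2, -4)
  hex 15: (5, -1, -4)
  hex 16: (4, 0, -4)
  hex 17: (3, 0, -3)
  hex 18: (2, 0, -2)
  hex 19: (1, 0, -1)
  hex 20: (0, 0, 0)
  hex 21: (0, -1, 1)
  hex 22: (0, -2, 2)
  hex 23: (0, -3, 3)
Sorted: 24 hexes.

Answer: 0 -4 4
0 -3 3
0 -2 2
0 -1 1
0 0 0
1 -5 4
1 0 -1
2 -6 4
2 0 -2
3 -7 4
3 0 -3
4 -8 4
4 0 -4
5 -8 3
5 -1 -4
6 -8 2
6 -2 -4
7 -8 1
7 -3 -4
8 -8 0
8 -7 -1
8 -6 -2
8 -5 -3
8 -4 -4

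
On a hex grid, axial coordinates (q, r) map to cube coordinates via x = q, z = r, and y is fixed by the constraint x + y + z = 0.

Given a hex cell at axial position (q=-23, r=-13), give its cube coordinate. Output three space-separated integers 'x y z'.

x = q = -23
z = r = -13
y = -x - z = -(-23) - (-13) = 36

Answer: -23 36 -13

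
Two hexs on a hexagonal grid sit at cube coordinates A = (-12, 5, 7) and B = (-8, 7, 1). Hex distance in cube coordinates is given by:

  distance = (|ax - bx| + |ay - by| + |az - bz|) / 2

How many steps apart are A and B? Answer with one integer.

|ax - bx| = |-12 - (-8)| = 4
|ay - by| = |5 - 7| = 2
|az - bz| = |7 - 1| = 6
distance = (4 + 2 + 6) / 2 = 12 / 2 = 6

Answer: 6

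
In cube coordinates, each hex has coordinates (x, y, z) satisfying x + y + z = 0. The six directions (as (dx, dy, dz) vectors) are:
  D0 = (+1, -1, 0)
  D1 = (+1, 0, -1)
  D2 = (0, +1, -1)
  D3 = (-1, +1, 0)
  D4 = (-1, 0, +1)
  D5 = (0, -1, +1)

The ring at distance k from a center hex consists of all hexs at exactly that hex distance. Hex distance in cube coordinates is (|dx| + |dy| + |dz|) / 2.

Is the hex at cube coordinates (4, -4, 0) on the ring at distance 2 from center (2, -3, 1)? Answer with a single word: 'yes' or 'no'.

Answer: yes

Derivation:
|px - cx| = |4 - 2| = 2
|py - cy| = |-4 - (-3)| = 1
|pz - cz| = |0 - 1| = 1
distance = (2+1+1)/2 = 4/2 = 2
radius = 2; distance == radius -> yes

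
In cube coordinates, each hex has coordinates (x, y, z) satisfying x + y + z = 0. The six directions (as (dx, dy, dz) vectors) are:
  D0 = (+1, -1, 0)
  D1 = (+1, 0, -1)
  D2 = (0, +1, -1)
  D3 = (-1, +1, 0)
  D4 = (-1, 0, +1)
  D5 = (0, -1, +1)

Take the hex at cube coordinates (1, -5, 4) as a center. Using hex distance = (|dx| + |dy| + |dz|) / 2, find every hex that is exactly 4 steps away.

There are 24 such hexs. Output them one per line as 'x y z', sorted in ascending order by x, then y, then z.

Answer: -3 -5 8
-3 -4 7
-3 -3 6
-3 -2 5
-3 -1 4
-2 -6 8
-2 -1 3
-1 -7 8
-1 -1 2
0 -8 8
0 -1 1
1 -9 8
1 -1 0
2 -9 7
2 -2 0
3 -9 6
3 -3 0
4 -9 5
4 -4 0
5 -9 4
5 -8 3
5 -7 2
5 -6 1
5 -5 0

Derivation:
Walk ring at distance 4 from (1, -5, 4):
Start at center + D4*4 = (-3, -5, 8)
  hex 0: (-3, -5, 8)
  hex 1: (-2, -6, 8)
  hex 2: (-1, -7, 8)
  hex 3: (0, -8, 8)
  hex 4: (1, -9, 8)
  hex 5: (2, -9, 7)
  hex 6: (3, -9, 6)
  hex 7: (4, -9, 5)
  hex 8: (5, -9, 4)
  hex 9: (5, -8, 3)
  hex 10: (5, -7, 2)
  hex 11: (5, -6, 1)
  hex 12: (5, -5, 0)
  hex 13: (4, -4, 0)
  hex 14: (3, -3, 0)
  hex 15: (2, -2, 0)
  hex 16: (1, -1, 0)
  hex 17: (0, -1, 1)
  hex 18: (-1, -1, 2)
  hex 19: (-2, -1, 3)
  hex 20: (-3, -1, 4)
  hex 21: (-3, -2, 5)
  hex 22: (-3, -3, 6)
  hex 23: (-3, -4, 7)
Sorted: 24 hexes.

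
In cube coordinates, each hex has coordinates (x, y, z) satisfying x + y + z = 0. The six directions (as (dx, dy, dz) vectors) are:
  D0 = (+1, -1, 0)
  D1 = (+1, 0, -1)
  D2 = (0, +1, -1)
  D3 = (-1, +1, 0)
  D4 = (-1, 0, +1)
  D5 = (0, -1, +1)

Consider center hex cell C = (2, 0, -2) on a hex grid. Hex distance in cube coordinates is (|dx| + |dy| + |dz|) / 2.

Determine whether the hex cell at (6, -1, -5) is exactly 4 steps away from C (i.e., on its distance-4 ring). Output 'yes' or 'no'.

|px - cx| = |6 - 2| = 4
|py - cy| = |-1 - 0| = 1
|pz - cz| = |-5 - (-2)| = 3
distance = (4+1+3)/2 = 8/2 = 4
radius = 4; distance == radius -> yes

Answer: yes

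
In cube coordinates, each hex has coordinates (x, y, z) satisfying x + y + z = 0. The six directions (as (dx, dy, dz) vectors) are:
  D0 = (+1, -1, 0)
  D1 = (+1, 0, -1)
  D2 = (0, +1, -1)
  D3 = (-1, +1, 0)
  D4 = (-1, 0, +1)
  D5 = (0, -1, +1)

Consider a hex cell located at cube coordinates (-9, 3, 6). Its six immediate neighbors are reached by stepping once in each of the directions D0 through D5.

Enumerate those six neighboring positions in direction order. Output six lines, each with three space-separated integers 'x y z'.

Center: (-9, 3, 6). Add each direction:
  D0: (-9, 3, 6) + (1, -1, 0) = (-8, 2, 6)
  D1: (-9, 3, 6) + (1, 0, -1) = (-8, 3, 5)
  D2: (-9, 3, 6) + (0, 1, -1) = (-9, 4, 5)
  D3: (-9, 3, 6) + (-1, 1, 0) = (-10, 4, 6)
  D4: (-9, 3, 6) + (-1, 0, 1) = (-10, 3, 7)
  D5: (-9, 3, 6) + (0, -1, 1) = (-9, 2, 7)

Answer: -8 2 6
-8 3 5
-9 4 5
-10 4 6
-10 3 7
-9 2 7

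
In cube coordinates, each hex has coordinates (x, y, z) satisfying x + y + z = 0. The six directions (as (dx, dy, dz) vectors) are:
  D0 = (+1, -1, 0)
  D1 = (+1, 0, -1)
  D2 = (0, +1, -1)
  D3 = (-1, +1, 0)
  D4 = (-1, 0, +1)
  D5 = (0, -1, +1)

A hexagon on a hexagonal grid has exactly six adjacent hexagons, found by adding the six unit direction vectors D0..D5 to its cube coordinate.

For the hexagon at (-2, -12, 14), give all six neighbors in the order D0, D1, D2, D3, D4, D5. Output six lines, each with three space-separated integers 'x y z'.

Center: (-2, -12, 14). Add each direction:
  D0: (-2, -12, 14) + (1, -1, 0) = (-1, -13, 14)
  D1: (-2, -12, 14) + (1, 0, -1) = (-1, -12, 13)
  D2: (-2, -12, 14) + (0, 1, -1) = (-2, -11, 13)
  D3: (-2, -12, 14) + (-1, 1, 0) = (-3, -11, 14)
  D4: (-2, -12, 14) + (-1, 0, 1) = (-3, -12, 15)
  D5: (-2, -12, 14) + (0, -1, 1) = (-2, -13, 15)

Answer: -1 -13 14
-1 -12 13
-2 -11 13
-3 -11 14
-3 -12 15
-2 -13 15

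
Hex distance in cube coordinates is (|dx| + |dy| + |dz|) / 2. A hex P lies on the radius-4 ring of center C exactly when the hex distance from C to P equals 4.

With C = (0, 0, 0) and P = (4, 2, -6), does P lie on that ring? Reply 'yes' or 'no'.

Answer: no

Derivation:
|px - cx| = |4 - 0| = 4
|py - cy| = |2 - 0| = 2
|pz - cz| = |-6 - 0| = 6
distance = (4+2+6)/2 = 12/2 = 6
radius = 4; distance != radius -> no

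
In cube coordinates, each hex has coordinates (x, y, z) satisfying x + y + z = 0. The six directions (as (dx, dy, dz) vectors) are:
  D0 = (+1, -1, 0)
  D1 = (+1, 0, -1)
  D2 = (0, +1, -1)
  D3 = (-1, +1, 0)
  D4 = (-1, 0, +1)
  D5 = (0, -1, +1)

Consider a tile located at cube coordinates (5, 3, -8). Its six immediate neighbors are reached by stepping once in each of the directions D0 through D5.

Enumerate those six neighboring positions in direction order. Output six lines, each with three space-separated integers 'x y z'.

Answer: 6 2 -8
6 3 -9
5 4 -9
4 4 -8
4 3 -7
5 2 -7

Derivation:
Center: (5, 3, -8). Add each direction:
  D0: (5, 3, -8) + (1, -1, 0) = (6, 2, -8)
  D1: (5, 3, -8) + (1, 0, -1) = (6, 3, -9)
  D2: (5, 3, -8) + (0, 1, -1) = (5, 4, -9)
  D3: (5, 3, -8) + (-1, 1, 0) = (4, 4, -8)
  D4: (5, 3, -8) + (-1, 0, 1) = (4, 3, -7)
  D5: (5, 3, -8) + (0, -1, 1) = (5, 2, -7)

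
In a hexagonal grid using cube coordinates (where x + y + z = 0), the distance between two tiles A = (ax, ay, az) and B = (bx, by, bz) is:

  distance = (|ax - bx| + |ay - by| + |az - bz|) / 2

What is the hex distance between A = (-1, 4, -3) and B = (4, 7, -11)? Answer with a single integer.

Answer: 8

Derivation:
|ax - bx| = |-1 - 4| = 5
|ay - by| = |4 - 7| = 3
|az - bz| = |-3 - (-11)| = 8
distance = (5 + 3 + 8) / 2 = 16 / 2 = 8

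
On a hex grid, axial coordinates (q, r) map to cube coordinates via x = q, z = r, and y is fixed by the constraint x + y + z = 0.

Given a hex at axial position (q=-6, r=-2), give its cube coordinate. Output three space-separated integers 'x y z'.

x = q = -6
z = r = -2
y = -x - z = -(-6) - (-2) = 8

Answer: -6 8 -2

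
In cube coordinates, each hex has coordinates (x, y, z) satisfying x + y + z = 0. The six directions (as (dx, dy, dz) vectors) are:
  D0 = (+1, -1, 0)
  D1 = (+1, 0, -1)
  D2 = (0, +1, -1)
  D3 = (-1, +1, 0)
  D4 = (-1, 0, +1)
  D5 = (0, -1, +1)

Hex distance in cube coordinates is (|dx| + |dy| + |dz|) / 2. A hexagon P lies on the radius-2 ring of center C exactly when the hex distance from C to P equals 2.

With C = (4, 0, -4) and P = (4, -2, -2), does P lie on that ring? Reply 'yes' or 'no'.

Answer: yes

Derivation:
|px - cx| = |4 - 4| = 0
|py - cy| = |-2 - 0| = 2
|pz - cz| = |-2 - (-4)| = 2
distance = (0+2+2)/2 = 4/2 = 2
radius = 2; distance == radius -> yes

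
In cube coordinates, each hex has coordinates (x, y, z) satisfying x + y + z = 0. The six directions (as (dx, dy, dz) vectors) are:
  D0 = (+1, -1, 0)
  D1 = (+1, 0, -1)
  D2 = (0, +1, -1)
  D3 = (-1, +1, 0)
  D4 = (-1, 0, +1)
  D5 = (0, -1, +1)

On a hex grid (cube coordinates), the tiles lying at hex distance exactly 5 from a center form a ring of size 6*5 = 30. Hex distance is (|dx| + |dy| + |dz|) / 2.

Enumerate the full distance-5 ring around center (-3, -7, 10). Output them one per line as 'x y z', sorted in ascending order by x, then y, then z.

Walk ring at distance 5 from (-3, -7, 10):
Start at center + D4*5 = (-8, -7, 15)
  hex 0: (-8, -7, 15)
  hex 1: (-7, -8, 15)
  hex 2: (-6, -9, 15)
  hex 3: (-5, -10, 15)
  hex 4: (-4, -11, 15)
  hex 5: (-3, -12, 15)
  hex 6: (-2, -12, 14)
  hex 7: (-1, -12, 13)
  hex 8: (0, -12, 12)
  hex 9: (1, -12, 11)
  hex 10: (2, -12, 10)
  hex 11: (2, -11, 9)
  hex 12: (2, -10, 8)
  hex 13: (2, -9, 7)
  hex 14: (2, -8, 6)
  hex 15: (2, -7, 5)
  hex 16: (1, -6, 5)
  hex 17: (0, -5, 5)
  hex 18: (-1, -4, 5)
  hex 19: (-2, -3, 5)
  hex 20: (-3, -2, 5)
  hex 21: (-4, -2, 6)
  hex 22: (-5, -2, 7)
  hex 23: (-6, -2, 8)
  hex 24: (-7, -2, 9)
  hex 25: (-8, -2, 10)
  hex 26: (-8, -3, 11)
  hex 27: (-8, -4, 12)
  hex 28: (-8, -5, 13)
  hex 29: (-8, -6, 14)
Sorted: 30 hexes.

Answer: -8 -7 15
-8 -6 14
-8 -5 13
-8 -4 12
-8 -3 11
-8 -2 10
-7 -8 15
-7 -2 9
-6 -9 15
-6 -2 8
-5 -10 15
-5 -2 7
-4 -11 15
-4 -2 6
-3 -12 15
-3 -2 5
-2 -12 14
-2 -3 5
-1 -12 13
-1 -4 5
0 -12 12
0 -5 5
1 -12 11
1 -6 5
2 -12 10
2 -11 9
2 -10 8
2 -9 7
2 -8 6
2 -7 5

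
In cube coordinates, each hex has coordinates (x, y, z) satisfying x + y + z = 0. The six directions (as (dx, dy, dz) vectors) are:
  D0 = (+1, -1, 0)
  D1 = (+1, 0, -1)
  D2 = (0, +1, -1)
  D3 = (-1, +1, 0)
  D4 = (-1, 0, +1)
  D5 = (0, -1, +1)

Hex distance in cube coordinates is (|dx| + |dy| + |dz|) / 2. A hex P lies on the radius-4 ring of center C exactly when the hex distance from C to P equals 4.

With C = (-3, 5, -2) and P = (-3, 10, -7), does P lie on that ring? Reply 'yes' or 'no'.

|px - cx| = |-3 - (-3)| = 0
|py - cy| = |10 - 5| = 5
|pz - cz| = |-7 - (-2)| = 5
distance = (0+5+5)/2 = 10/2 = 5
radius = 4; distance != radius -> no

Answer: no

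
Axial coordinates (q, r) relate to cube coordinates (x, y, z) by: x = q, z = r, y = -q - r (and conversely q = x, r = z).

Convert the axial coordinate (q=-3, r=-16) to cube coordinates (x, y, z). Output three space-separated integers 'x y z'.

Answer: -3 19 -16

Derivation:
x = q = -3
z = r = -16
y = -x - z = -(-3) - (-16) = 19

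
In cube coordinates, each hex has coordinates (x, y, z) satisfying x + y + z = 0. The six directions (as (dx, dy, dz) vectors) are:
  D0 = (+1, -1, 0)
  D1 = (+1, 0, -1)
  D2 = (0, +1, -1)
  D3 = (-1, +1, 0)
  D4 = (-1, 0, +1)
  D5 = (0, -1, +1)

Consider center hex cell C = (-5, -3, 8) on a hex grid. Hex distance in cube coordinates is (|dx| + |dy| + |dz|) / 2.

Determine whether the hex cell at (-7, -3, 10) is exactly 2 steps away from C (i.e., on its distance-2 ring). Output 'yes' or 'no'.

Answer: yes

Derivation:
|px - cx| = |-7 - (-5)| = 2
|py - cy| = |-3 - (-3)| = 0
|pz - cz| = |10 - 8| = 2
distance = (2+0+2)/2 = 4/2 = 2
radius = 2; distance == radius -> yes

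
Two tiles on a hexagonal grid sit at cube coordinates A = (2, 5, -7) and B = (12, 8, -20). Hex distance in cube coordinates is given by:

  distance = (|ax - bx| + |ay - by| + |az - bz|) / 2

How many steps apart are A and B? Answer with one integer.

|ax - bx| = |2 - 12| = 10
|ay - by| = |5 - 8| = 3
|az - bz| = |-7 - (-20)| = 13
distance = (10 + 3 + 13) / 2 = 26 / 2 = 13

Answer: 13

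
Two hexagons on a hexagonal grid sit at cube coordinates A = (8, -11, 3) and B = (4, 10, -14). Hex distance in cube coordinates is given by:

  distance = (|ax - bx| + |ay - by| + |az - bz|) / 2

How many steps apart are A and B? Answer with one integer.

Answer: 21

Derivation:
|ax - bx| = |8 - 4| = 4
|ay - by| = |-11 - 10| = 21
|az - bz| = |3 - (-14)| = 17
distance = (4 + 21 + 17) / 2 = 42 / 2 = 21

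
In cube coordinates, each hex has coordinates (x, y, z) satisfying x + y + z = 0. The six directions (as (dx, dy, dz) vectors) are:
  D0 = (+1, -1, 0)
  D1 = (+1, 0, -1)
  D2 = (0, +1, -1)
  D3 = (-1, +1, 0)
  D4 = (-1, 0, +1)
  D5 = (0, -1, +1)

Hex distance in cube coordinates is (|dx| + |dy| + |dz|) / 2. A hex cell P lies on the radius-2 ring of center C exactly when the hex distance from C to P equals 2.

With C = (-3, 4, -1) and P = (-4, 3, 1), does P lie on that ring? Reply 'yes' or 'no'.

Answer: yes

Derivation:
|px - cx| = |-4 - (-3)| = 1
|py - cy| = |3 - 4| = 1
|pz - cz| = |1 - (-1)| = 2
distance = (1+1+2)/2 = 4/2 = 2
radius = 2; distance == radius -> yes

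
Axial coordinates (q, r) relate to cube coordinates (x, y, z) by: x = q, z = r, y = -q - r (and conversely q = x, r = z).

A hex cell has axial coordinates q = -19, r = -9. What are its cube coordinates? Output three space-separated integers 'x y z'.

Answer: -19 28 -9

Derivation:
x = q = -19
z = r = -9
y = -x - z = -(-19) - (-9) = 28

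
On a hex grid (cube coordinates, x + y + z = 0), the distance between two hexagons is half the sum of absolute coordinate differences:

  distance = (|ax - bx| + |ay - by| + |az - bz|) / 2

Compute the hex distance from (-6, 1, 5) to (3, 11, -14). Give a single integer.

Answer: 19

Derivation:
|ax - bx| = |-6 - 3| = 9
|ay - by| = |1 - 11| = 10
|az - bz| = |5 - (-14)| = 19
distance = (9 + 10 + 19) / 2 = 38 / 2 = 19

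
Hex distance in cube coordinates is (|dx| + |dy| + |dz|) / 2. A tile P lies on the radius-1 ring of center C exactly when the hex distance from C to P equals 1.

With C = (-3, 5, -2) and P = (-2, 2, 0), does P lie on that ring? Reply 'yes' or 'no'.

|px - cx| = |-2 - (-3)| = 1
|py - cy| = |2 - 5| = 3
|pz - cz| = |0 - (-2)| = 2
distance = (1+3+2)/2 = 6/2 = 3
radius = 1; distance != radius -> no

Answer: no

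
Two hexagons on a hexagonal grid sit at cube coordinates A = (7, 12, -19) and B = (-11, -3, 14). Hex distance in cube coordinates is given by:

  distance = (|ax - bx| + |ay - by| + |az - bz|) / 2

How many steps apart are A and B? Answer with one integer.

|ax - bx| = |7 - (-11)| = 18
|ay - by| = |12 - (-3)| = 15
|az - bz| = |-19 - 14| = 33
distance = (18 + 15 + 33) / 2 = 66 / 2 = 33

Answer: 33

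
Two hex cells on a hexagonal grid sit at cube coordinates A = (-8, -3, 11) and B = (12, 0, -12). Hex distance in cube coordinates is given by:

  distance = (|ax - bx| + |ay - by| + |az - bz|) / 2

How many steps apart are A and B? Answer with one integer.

|ax - bx| = |-8 - 12| = 20
|ay - by| = |-3 - 0| = 3
|az - bz| = |11 - (-12)| = 23
distance = (20 + 3 + 23) / 2 = 46 / 2 = 23

Answer: 23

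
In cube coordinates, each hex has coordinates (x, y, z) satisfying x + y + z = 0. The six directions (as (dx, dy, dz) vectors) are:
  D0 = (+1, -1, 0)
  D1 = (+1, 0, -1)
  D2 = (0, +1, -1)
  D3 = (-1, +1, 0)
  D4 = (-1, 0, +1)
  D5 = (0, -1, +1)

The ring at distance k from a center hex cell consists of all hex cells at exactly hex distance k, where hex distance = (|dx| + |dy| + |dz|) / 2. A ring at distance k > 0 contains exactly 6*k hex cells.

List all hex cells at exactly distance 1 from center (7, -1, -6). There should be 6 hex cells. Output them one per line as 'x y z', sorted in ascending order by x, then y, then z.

Walk ring at distance 1 from (7, -1, -6):
Start at center + D4*1 = (6, -1, -5)
  hex 0: (6, -1, -5)
  hex 1: (7, -2, -5)
  hex 2: (8, -2, -6)
  hex 3: (8, -1, -7)
  hex 4: (7, 0, -7)
  hex 5: (6, 0, -6)
Sorted: 6 hexes.

Answer: 6 -1 -5
6 0 -6
7 -2 -5
7 0 -7
8 -2 -6
8 -1 -7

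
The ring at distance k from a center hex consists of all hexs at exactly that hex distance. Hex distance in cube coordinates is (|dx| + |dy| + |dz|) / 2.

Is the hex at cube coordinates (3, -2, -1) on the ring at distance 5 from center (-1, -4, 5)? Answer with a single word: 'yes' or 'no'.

Answer: no

Derivation:
|px - cx| = |3 - (-1)| = 4
|py - cy| = |-2 - (-4)| = 2
|pz - cz| = |-1 - 5| = 6
distance = (4+2+6)/2 = 12/2 = 6
radius = 5; distance != radius -> no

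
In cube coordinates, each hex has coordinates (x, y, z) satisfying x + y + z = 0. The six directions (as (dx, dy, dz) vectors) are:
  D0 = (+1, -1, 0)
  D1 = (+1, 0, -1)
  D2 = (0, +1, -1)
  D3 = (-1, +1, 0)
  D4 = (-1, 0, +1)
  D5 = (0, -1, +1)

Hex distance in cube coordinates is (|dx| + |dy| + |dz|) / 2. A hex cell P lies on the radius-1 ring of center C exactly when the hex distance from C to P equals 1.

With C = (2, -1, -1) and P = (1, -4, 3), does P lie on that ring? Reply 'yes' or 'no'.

|px - cx| = |1 - 2| = 1
|py - cy| = |-4 - (-1)| = 3
|pz - cz| = |3 - (-1)| = 4
distance = (1+3+4)/2 = 8/2 = 4
radius = 1; distance != radius -> no

Answer: no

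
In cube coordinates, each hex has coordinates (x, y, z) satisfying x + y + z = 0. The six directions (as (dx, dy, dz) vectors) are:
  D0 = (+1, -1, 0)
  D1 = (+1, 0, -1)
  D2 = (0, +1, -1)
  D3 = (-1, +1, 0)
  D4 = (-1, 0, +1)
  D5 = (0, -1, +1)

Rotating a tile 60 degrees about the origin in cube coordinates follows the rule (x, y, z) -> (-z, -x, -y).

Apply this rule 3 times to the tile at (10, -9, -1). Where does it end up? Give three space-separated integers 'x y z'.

Start: (10, -9, -1)
Step 1: (10, -9, -1) -> (-(-1), -(10), -(-9)) = (1, -10, 9)
Step 2: (1, -10, 9) -> (-(9), -(1), -(-10)) = (-9, -1, 10)
Step 3: (-9, -1, 10) -> (-(10), -(-9), -(-1)) = (-10, 9, 1)

Answer: -10 9 1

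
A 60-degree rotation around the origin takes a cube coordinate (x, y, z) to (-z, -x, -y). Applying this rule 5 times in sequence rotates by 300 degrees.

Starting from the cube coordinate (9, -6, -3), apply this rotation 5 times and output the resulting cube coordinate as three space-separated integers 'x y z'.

Answer: 6 3 -9

Derivation:
Start: (9, -6, -3)
Step 1: (9, -6, -3) -> (-(-3), -(9), -(-6)) = (3, -9, 6)
Step 2: (3, -9, 6) -> (-(6), -(3), -(-9)) = (-6, -3, 9)
Step 3: (-6, -3, 9) -> (-(9), -(-6), -(-3)) = (-9, 6, 3)
Step 4: (-9, 6, 3) -> (-(3), -(-9), -(6)) = (-3, 9, -6)
Step 5: (-3, 9, -6) -> (-(-6), -(-3), -(9)) = (6, 3, -9)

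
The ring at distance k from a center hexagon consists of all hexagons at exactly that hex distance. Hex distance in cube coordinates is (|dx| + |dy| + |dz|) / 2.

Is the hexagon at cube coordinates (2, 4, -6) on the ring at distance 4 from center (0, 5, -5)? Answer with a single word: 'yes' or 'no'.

Answer: no

Derivation:
|px - cx| = |2 - 0| = 2
|py - cy| = |4 - 5| = 1
|pz - cz| = |-6 - (-5)| = 1
distance = (2+1+1)/2 = 4/2 = 2
radius = 4; distance != radius -> no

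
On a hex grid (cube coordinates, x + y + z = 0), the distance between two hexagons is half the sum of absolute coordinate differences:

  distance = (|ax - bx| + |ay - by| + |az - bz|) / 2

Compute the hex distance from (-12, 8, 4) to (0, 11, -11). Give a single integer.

|ax - bx| = |-12 - 0| = 12
|ay - by| = |8 - 11| = 3
|az - bz| = |4 - (-11)| = 15
distance = (12 + 3 + 15) / 2 = 30 / 2 = 15

Answer: 15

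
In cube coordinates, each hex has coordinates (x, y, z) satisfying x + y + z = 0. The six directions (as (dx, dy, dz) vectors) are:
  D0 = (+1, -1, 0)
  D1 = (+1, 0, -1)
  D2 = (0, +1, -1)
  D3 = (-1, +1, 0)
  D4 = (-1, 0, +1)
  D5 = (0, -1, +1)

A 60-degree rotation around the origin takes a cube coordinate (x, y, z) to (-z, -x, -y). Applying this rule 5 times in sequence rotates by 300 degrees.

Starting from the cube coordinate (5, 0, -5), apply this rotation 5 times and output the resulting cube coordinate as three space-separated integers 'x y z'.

Answer: 0 5 -5

Derivation:
Start: (5, 0, -5)
Step 1: (5, 0, -5) -> (-(-5), -(5), -(0)) = (5, -5, 0)
Step 2: (5, -5, 0) -> (-(0), -(5), -(-5)) = (0, -5, 5)
Step 3: (0, -5, 5) -> (-(5), -(0), -(-5)) = (-5, 0, 5)
Step 4: (-5, 0, 5) -> (-(5), -(-5), -(0)) = (-5, 5, 0)
Step 5: (-5, 5, 0) -> (-(0), -(-5), -(5)) = (0, 5, -5)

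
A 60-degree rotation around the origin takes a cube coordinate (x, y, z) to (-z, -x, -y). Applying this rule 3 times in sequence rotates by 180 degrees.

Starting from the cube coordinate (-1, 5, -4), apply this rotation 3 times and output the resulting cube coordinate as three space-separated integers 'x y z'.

Start: (-1, 5, -4)
Step 1: (-1, 5, -4) -> (-(-4), -(-1), -(5)) = (4, 1, -5)
Step 2: (4, 1, -5) -> (-(-5), -(4), -(1)) = (5, -4, -1)
Step 3: (5, -4, -1) -> (-(-1), -(5), -(-4)) = (1, -5, 4)

Answer: 1 -5 4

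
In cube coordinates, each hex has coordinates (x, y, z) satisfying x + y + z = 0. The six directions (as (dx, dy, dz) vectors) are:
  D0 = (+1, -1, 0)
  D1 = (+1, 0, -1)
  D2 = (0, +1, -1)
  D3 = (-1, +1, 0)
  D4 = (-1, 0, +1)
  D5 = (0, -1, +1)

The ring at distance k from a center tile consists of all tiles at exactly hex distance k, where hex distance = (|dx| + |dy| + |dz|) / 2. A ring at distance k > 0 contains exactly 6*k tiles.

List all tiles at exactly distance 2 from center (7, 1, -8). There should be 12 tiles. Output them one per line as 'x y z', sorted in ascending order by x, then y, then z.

Walk ring at distance 2 from (7, 1, -8):
Start at center + D4*2 = (5, 1, -6)
  hex 0: (5, 1, -6)
  hex 1: (6, 0, -6)
  hex 2: (7, -1, -6)
  hex 3: (8, -1, -7)
  hex 4: (9, -1, -8)
  hex 5: (9, 0, -9)
  hex 6: (9, 1, -10)
  hex 7: (8, 2, -10)
  hex 8: (7, 3, -10)
  hex 9: (6, 3, -9)
  hex 10: (5, 3, -8)
  hex 11: (5, 2, -7)
Sorted: 12 hexes.

Answer: 5 1 -6
5 2 -7
5 3 -8
6 0 -6
6 3 -9
7 -1 -6
7 3 -10
8 -1 -7
8 2 -10
9 -1 -8
9 0 -9
9 1 -10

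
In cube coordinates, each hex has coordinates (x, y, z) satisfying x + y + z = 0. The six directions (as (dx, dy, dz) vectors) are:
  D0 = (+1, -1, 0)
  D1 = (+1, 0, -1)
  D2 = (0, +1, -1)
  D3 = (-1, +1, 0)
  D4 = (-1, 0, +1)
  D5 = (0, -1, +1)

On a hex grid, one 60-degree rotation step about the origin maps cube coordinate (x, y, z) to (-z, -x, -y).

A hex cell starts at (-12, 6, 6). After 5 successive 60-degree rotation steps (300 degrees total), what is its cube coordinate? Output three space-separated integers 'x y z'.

Start: (-12, 6, 6)
Step 1: (-12, 6, 6) -> (-(6), -(-12), -(6)) = (-6, 12, -6)
Step 2: (-6, 12, -6) -> (-(-6), -(-6), -(12)) = (6, 6, -12)
Step 3: (6, 6, -12) -> (-(-12), -(6), -(6)) = (12, -6, -6)
Step 4: (12, -6, -6) -> (-(-6), -(12), -(-6)) = (6, -12, 6)
Step 5: (6, -12, 6) -> (-(6), -(6), -(-12)) = (-6, -6, 12)

Answer: -6 -6 12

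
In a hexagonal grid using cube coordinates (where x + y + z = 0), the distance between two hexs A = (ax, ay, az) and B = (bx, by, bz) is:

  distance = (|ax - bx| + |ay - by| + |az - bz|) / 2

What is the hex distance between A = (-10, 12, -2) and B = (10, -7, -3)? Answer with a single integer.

|ax - bx| = |-10 - 10| = 20
|ay - by| = |12 - (-7)| = 19
|az - bz| = |-2 - (-3)| = 1
distance = (20 + 19 + 1) / 2 = 40 / 2 = 20

Answer: 20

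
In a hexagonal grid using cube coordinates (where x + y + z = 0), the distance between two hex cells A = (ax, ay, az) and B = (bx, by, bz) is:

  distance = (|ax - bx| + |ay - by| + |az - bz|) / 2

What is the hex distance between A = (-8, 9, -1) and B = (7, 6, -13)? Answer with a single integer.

|ax - bx| = |-8 - 7| = 15
|ay - by| = |9 - 6| = 3
|az - bz| = |-1 - (-13)| = 12
distance = (15 + 3 + 12) / 2 = 30 / 2 = 15

Answer: 15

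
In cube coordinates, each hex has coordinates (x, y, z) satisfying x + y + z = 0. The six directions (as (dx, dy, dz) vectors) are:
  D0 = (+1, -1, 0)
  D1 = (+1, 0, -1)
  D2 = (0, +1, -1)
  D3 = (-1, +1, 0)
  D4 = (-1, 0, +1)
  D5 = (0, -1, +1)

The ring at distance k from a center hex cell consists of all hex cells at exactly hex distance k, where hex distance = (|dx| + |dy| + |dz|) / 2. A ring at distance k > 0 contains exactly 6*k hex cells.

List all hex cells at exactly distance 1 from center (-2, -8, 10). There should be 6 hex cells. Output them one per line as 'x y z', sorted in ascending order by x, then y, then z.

Answer: -3 -8 11
-3 -7 10
-2 -9 11
-2 -7 9
-1 -9 10
-1 -8 9

Derivation:
Walk ring at distance 1 from (-2, -8, 10):
Start at center + D4*1 = (-3, -8, 11)
  hex 0: (-3, -8, 11)
  hex 1: (-2, -9, 11)
  hex 2: (-1, -9, 10)
  hex 3: (-1, -8, 9)
  hex 4: (-2, -7, 9)
  hex 5: (-3, -7, 10)
Sorted: 6 hexes.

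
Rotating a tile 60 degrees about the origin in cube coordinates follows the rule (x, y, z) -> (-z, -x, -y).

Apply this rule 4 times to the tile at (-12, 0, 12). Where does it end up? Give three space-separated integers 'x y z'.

Answer: 12 -12 0

Derivation:
Start: (-12, 0, 12)
Step 1: (-12, 0, 12) -> (-(12), -(-12), -(0)) = (-12, 12, 0)
Step 2: (-12, 12, 0) -> (-(0), -(-12), -(12)) = (0, 12, -12)
Step 3: (0, 12, -12) -> (-(-12), -(0), -(12)) = (12, 0, -12)
Step 4: (12, 0, -12) -> (-(-12), -(12), -(0)) = (12, -12, 0)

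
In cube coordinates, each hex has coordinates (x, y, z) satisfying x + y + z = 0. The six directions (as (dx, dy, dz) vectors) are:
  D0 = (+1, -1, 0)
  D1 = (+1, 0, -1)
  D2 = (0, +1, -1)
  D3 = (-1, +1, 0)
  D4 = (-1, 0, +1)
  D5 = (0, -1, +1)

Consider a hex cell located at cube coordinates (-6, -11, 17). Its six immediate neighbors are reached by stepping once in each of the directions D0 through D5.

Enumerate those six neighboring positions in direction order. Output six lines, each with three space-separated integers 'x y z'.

Answer: -5 -12 17
-5 -11 16
-6 -10 16
-7 -10 17
-7 -11 18
-6 -12 18

Derivation:
Center: (-6, -11, 17). Add each direction:
  D0: (-6, -11, 17) + (1, -1, 0) = (-5, -12, 17)
  D1: (-6, -11, 17) + (1, 0, -1) = (-5, -11, 16)
  D2: (-6, -11, 17) + (0, 1, -1) = (-6, -10, 16)
  D3: (-6, -11, 17) + (-1, 1, 0) = (-7, -10, 17)
  D4: (-6, -11, 17) + (-1, 0, 1) = (-7, -11, 18)
  D5: (-6, -11, 17) + (0, -1, 1) = (-6, -12, 18)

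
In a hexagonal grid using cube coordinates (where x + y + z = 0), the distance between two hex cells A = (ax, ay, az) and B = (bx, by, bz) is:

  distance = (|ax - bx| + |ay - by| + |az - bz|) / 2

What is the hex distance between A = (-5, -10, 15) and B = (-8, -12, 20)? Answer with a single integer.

|ax - bx| = |-5 - (-8)| = 3
|ay - by| = |-10 - (-12)| = 2
|az - bz| = |15 - 20| = 5
distance = (3 + 2 + 5) / 2 = 10 / 2 = 5

Answer: 5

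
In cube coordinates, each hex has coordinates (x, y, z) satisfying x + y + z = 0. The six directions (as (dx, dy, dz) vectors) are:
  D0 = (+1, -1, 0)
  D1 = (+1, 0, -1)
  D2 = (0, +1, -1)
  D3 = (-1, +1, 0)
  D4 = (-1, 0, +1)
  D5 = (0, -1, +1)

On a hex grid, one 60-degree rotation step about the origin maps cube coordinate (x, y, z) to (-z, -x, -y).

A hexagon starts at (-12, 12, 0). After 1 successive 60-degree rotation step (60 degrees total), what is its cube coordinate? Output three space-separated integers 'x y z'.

Answer: 0 12 -12

Derivation:
Start: (-12, 12, 0)
Step 1: (-12, 12, 0) -> (-(0), -(-12), -(12)) = (0, 12, -12)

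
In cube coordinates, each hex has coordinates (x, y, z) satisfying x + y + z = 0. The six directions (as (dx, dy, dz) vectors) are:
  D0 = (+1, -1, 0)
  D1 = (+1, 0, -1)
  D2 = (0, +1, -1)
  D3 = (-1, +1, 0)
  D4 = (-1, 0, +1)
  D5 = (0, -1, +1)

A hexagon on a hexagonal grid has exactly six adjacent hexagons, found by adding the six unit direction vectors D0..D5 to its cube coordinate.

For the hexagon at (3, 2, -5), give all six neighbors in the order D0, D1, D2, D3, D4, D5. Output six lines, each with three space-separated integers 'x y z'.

Center: (3, 2, -5). Add each direction:
  D0: (3, 2, -5) + (1, -1, 0) = (4, 1, -5)
  D1: (3, 2, -5) + (1, 0, -1) = (4, 2, -6)
  D2: (3, 2, -5) + (0, 1, -1) = (3, 3, -6)
  D3: (3, 2, -5) + (-1, 1, 0) = (2, 3, -5)
  D4: (3, 2, -5) + (-1, 0, 1) = (2, 2, -4)
  D5: (3, 2, -5) + (0, -1, 1) = (3, 1, -4)

Answer: 4 1 -5
4 2 -6
3 3 -6
2 3 -5
2 2 -4
3 1 -4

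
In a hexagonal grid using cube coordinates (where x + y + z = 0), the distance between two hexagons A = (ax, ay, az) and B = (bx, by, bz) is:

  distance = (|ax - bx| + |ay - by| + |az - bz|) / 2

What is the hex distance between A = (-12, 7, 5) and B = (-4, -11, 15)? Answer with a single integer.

|ax - bx| = |-12 - (-4)| = 8
|ay - by| = |7 - (-11)| = 18
|az - bz| = |5 - 15| = 10
distance = (8 + 18 + 10) / 2 = 36 / 2 = 18

Answer: 18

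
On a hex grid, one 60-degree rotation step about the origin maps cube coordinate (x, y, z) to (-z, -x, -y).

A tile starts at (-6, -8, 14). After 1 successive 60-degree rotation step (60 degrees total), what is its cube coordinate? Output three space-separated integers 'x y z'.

Answer: -14 6 8

Derivation:
Start: (-6, -8, 14)
Step 1: (-6, -8, 14) -> (-(14), -(-6), -(-8)) = (-14, 6, 8)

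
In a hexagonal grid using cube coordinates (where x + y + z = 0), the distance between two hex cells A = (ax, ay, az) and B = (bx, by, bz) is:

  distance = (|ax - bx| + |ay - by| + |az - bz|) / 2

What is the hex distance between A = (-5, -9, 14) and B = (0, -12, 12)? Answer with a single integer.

Answer: 5

Derivation:
|ax - bx| = |-5 - 0| = 5
|ay - by| = |-9 - (-12)| = 3
|az - bz| = |14 - 12| = 2
distance = (5 + 3 + 2) / 2 = 10 / 2 = 5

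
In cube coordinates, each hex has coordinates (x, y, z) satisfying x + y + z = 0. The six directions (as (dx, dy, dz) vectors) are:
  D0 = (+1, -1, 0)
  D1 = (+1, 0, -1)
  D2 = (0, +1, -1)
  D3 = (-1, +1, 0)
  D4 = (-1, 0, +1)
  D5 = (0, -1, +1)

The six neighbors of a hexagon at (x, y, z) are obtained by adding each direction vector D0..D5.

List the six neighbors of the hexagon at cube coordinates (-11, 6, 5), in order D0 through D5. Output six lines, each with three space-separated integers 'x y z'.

Answer: -10 5 5
-10 6 4
-11 7 4
-12 7 5
-12 6 6
-11 5 6

Derivation:
Center: (-11, 6, 5). Add each direction:
  D0: (-11, 6, 5) + (1, -1, 0) = (-10, 5, 5)
  D1: (-11, 6, 5) + (1, 0, -1) = (-10, 6, 4)
  D2: (-11, 6, 5) + (0, 1, -1) = (-11, 7, 4)
  D3: (-11, 6, 5) + (-1, 1, 0) = (-12, 7, 5)
  D4: (-11, 6, 5) + (-1, 0, 1) = (-12, 6, 6)
  D5: (-11, 6, 5) + (0, -1, 1) = (-11, 5, 6)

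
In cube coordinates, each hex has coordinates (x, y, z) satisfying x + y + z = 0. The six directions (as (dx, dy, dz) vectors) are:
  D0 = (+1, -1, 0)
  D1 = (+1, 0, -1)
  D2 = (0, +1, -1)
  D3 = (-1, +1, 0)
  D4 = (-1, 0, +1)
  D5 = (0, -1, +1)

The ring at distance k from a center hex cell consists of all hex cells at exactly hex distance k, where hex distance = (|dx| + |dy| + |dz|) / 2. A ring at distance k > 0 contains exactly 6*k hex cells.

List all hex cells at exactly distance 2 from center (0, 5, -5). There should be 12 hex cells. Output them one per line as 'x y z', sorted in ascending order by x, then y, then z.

Answer: -2 5 -3
-2 6 -4
-2 7 -5
-1 4 -3
-1 7 -6
0 3 -3
0 7 -7
1 3 -4
1 6 -7
2 3 -5
2 4 -6
2 5 -7

Derivation:
Walk ring at distance 2 from (0, 5, -5):
Start at center + D4*2 = (-2, 5, -3)
  hex 0: (-2, 5, -3)
  hex 1: (-1, 4, -3)
  hex 2: (0, 3, -3)
  hex 3: (1, 3, -4)
  hex 4: (2, 3, -5)
  hex 5: (2, 4, -6)
  hex 6: (2, 5, -7)
  hex 7: (1, 6, -7)
  hex 8: (0, 7, -7)
  hex 9: (-1, 7, -6)
  hex 10: (-2, 7, -5)
  hex 11: (-2, 6, -4)
Sorted: 12 hexes.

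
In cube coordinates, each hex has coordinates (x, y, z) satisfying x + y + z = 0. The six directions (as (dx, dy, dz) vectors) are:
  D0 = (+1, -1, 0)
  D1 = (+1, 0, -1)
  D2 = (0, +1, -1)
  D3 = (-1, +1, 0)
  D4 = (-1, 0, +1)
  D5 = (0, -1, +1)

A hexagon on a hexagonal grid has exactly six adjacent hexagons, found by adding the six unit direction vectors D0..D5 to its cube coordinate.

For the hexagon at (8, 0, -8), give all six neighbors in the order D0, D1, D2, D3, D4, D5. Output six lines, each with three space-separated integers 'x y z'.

Answer: 9 -1 -8
9 0 -9
8 1 -9
7 1 -8
7 0 -7
8 -1 -7

Derivation:
Center: (8, 0, -8). Add each direction:
  D0: (8, 0, -8) + (1, -1, 0) = (9, -1, -8)
  D1: (8, 0, -8) + (1, 0, -1) = (9, 0, -9)
  D2: (8, 0, -8) + (0, 1, -1) = (8, 1, -9)
  D3: (8, 0, -8) + (-1, 1, 0) = (7, 1, -8)
  D4: (8, 0, -8) + (-1, 0, 1) = (7, 0, -7)
  D5: (8, 0, -8) + (0, -1, 1) = (8, -1, -7)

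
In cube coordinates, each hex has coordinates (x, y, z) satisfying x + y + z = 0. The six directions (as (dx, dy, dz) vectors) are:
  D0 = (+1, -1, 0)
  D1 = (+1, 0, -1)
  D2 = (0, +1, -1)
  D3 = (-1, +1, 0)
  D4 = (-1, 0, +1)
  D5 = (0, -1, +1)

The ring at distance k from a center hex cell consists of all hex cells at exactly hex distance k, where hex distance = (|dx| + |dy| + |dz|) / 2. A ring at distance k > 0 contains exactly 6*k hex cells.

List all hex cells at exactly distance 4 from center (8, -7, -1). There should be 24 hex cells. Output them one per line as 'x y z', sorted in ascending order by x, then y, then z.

Walk ring at distance 4 from (8, -7, -1):
Start at center + D4*4 = (4, -7, 3)
  hex 0: (4, -7, 3)
  hex 1: (5, -8, 3)
  hex 2: (6, -9, 3)
  hex 3: (7, -10, 3)
  hex 4: (8, -11, 3)
  hex 5: (9, -11, 2)
  hex 6: (10, -11, 1)
  hex 7: (11, -11, 0)
  hex 8: (12, -11, -1)
  hex 9: (12, -10, -2)
  hex 10: (12, -9, -3)
  hex 11: (12, -8, -4)
  hex 12: (12, -7, -5)
  hex 13: (11, -6, -5)
  hex 14: (10, -5, -5)
  hex 15: (9, -4, -5)
  hex 16: (8, -3, -5)
  hex 17: (7, -3, -4)
  hex 18: (6, -3, -3)
  hex 19: (5, -3, -2)
  hex 20: (4, -3, -1)
  hex 21: (4, -4, 0)
  hex 22: (4, -5, 1)
  hex 23: (4, -6, 2)
Sorted: 24 hexes.

Answer: 4 -7 3
4 -6 2
4 -5 1
4 -4 0
4 -3 -1
5 -8 3
5 -3 -2
6 -9 3
6 -3 -3
7 -10 3
7 -3 -4
8 -11 3
8 -3 -5
9 -11 2
9 -4 -5
10 -11 1
10 -5 -5
11 -11 0
11 -6 -5
12 -11 -1
12 -10 -2
12 -9 -3
12 -8 -4
12 -7 -5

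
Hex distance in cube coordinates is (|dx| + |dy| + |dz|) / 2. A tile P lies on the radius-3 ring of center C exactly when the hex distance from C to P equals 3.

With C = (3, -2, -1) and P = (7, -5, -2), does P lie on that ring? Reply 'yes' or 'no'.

Answer: no

Derivation:
|px - cx| = |7 - 3| = 4
|py - cy| = |-5 - (-2)| = 3
|pz - cz| = |-2 - (-1)| = 1
distance = (4+3+1)/2 = 8/2 = 4
radius = 3; distance != radius -> no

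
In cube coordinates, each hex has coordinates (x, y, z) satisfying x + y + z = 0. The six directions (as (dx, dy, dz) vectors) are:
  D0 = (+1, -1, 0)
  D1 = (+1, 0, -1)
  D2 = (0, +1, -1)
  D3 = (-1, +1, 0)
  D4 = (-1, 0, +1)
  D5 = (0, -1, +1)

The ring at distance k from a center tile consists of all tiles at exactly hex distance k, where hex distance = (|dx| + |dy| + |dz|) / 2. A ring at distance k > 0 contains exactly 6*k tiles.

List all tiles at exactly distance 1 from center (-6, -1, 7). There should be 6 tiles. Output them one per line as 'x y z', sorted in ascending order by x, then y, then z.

Answer: -7 -1 8
-7 0 7
-6 -2 8
-6 0 6
-5 -2 7
-5 -1 6

Derivation:
Walk ring at distance 1 from (-6, -1, 7):
Start at center + D4*1 = (-7, -1, 8)
  hex 0: (-7, -1, 8)
  hex 1: (-6, -2, 8)
  hex 2: (-5, -2, 7)
  hex 3: (-5, -1, 6)
  hex 4: (-6, 0, 6)
  hex 5: (-7, 0, 7)
Sorted: 6 hexes.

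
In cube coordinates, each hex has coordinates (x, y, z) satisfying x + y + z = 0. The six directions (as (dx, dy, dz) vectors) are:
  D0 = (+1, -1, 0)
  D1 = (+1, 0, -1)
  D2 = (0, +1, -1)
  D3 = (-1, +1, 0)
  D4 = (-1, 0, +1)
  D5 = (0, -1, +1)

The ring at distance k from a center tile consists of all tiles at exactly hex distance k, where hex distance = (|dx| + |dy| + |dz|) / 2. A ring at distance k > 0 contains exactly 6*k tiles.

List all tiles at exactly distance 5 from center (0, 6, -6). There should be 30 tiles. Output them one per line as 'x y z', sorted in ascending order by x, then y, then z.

Answer: -5 6 -1
-5 7 -2
-5 8 -3
-5 9 -4
-5 10 -5
-5 11 -6
-4 5 -1
-4 11 -7
-3 4 -1
-3 11 -8
-2 3 -1
-2 11 -9
-1 2 -1
-1 11 -10
0 1 -1
0 11 -11
1 1 -2
1 10 -11
2 1 -3
2 9 -11
3 1 -4
3 8 -11
4 1 -5
4 7 -11
5 1 -6
5 2 -7
5 3 -8
5 4 -9
5 5 -10
5 6 -11

Derivation:
Walk ring at distance 5 from (0, 6, -6):
Start at center + D4*5 = (-5, 6, -1)
  hex 0: (-5, 6, -1)
  hex 1: (-4, 5, -1)
  hex 2: (-3, 4, -1)
  hex 3: (-2, 3, -1)
  hex 4: (-1, 2, -1)
  hex 5: (0, 1, -1)
  hex 6: (1, 1, -2)
  hex 7: (2, 1, -3)
  hex 8: (3, 1, -4)
  hex 9: (4, 1, -5)
  hex 10: (5, 1, -6)
  hex 11: (5, 2, -7)
  hex 12: (5, 3, -8)
  hex 13: (5, 4, -9)
  hex 14: (5, 5, -10)
  hex 15: (5, 6, -11)
  hex 16: (4, 7, -11)
  hex 17: (3, 8, -11)
  hex 18: (2, 9, -11)
  hex 19: (1, 10, -11)
  hex 20: (0, 11, -11)
  hex 21: (-1, 11, -10)
  hex 22: (-2, 11, -9)
  hex 23: (-3, 11, -8)
  hex 24: (-4, 11, -7)
  hex 25: (-5, 11, -6)
  hex 26: (-5, 10, -5)
  hex 27: (-5, 9, -4)
  hex 28: (-5, 8, -3)
  hex 29: (-5, 7, -2)
Sorted: 30 hexes.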